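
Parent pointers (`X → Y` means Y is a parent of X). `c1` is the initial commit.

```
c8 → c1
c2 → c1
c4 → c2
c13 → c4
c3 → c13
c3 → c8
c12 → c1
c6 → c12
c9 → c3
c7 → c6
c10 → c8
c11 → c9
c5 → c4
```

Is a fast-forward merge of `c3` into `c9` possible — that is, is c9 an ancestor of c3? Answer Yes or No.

A fast-forward from c9 to c3 is possible iff c9 is an ancestor of c3.
Ancestors of c3: {c1, c13, c2, c3, c4, c8}.
c9 is not among them, so fast-forward is not possible.

No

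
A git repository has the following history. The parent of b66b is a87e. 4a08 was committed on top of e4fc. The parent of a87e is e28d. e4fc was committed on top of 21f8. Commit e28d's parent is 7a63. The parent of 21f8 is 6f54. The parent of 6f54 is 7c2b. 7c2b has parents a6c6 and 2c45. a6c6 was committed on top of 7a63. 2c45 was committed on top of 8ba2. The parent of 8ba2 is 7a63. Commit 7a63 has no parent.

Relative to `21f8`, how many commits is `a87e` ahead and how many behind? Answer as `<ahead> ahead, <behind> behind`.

Reachable from a87e: {7a63, a87e, e28d}.
Reachable from 21f8: {21f8, 2c45, 6f54, 7a63, 7c2b, 8ba2, a6c6}.
Only in a87e's history (ahead): {a87e, e28d} — 2.
Only in 21f8's history (behind): {21f8, 2c45, 6f54, 7c2b, 8ba2, a6c6} — 6.

2 ahead, 6 behind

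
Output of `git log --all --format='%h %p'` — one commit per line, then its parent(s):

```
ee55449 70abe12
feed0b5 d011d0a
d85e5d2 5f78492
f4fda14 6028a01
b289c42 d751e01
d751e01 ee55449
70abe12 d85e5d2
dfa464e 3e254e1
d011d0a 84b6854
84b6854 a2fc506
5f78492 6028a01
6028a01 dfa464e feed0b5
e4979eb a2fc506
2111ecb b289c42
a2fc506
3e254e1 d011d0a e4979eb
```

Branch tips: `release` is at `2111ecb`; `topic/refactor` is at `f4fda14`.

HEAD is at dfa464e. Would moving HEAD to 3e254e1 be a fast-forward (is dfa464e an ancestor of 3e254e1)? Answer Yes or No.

No

A fast-forward from dfa464e to 3e254e1 is possible iff dfa464e is an ancestor of 3e254e1.
Ancestors of 3e254e1: {3e254e1, 84b6854, a2fc506, d011d0a, e4979eb}.
dfa464e is not among them, so fast-forward is not possible.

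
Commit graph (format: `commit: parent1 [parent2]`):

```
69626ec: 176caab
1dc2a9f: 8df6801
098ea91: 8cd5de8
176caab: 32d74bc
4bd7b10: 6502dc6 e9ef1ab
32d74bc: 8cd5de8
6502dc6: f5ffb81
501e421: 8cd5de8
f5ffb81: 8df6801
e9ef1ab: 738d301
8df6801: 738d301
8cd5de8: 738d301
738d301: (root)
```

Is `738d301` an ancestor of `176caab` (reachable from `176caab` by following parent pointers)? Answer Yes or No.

Yes

Ancestors of 176caab (commits reachable by following parents): {176caab, 32d74bc, 738d301, 8cd5de8}.
738d301 is in that set, so it is an ancestor of 176caab.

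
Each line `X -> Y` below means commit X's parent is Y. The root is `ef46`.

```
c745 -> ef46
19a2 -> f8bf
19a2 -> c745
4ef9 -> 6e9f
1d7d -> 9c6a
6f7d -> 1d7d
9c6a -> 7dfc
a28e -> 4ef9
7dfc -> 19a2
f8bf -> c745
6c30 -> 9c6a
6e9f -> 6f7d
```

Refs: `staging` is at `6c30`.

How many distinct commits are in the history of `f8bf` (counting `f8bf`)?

3

Walking parent pointers from f8bf: reachable set = {c745, ef46, f8bf}.
That is 3 commits.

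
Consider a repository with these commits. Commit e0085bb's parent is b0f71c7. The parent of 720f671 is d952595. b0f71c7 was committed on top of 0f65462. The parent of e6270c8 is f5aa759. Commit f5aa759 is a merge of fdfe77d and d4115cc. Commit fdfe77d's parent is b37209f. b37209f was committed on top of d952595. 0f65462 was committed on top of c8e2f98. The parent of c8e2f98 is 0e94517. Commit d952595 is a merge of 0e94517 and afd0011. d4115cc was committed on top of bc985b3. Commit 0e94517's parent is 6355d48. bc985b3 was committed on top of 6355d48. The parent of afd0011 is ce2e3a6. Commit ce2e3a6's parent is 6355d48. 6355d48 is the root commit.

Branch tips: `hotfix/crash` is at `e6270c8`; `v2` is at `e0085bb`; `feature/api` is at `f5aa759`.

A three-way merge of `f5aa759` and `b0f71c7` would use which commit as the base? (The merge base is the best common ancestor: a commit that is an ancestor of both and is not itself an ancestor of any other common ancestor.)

Ancestors of f5aa759: {0e94517, 6355d48, afd0011, b37209f, bc985b3, ce2e3a6, d4115cc, d952595, f5aa759, fdfe77d}.
Ancestors of b0f71c7: {0e94517, 0f65462, 6355d48, b0f71c7, c8e2f98}.
Common ancestors: {0e94517, 6355d48}.
Among these, 0e94517 is not an ancestor of any other common ancestor — it is the merge base.

0e94517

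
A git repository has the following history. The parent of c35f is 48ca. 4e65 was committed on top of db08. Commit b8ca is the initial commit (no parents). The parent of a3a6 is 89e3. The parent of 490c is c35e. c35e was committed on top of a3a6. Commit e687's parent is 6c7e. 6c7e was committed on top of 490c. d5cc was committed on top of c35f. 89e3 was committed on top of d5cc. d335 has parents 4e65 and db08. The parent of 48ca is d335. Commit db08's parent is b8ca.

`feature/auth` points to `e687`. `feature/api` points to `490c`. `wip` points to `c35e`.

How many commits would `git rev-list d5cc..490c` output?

4

Reachable from 490c: {48ca, 490c, 4e65, 89e3, a3a6, b8ca, c35e, c35f, d335, d5cc, db08}.
Reachable from d5cc: {48ca, 4e65, b8ca, c35f, d335, d5cc, db08}.
In 490c's history but not d5cc's: {490c, 89e3, a3a6, c35e} — 4 commits.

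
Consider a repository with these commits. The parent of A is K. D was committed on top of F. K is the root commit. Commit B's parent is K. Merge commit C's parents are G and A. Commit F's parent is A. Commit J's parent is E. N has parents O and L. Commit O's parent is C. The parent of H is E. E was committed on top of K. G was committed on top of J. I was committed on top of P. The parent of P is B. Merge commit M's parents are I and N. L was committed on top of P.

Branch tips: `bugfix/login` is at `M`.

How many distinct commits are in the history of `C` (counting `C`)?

Walking parent pointers from C: reachable set = {A, C, E, G, J, K}.
That is 6 commits.

6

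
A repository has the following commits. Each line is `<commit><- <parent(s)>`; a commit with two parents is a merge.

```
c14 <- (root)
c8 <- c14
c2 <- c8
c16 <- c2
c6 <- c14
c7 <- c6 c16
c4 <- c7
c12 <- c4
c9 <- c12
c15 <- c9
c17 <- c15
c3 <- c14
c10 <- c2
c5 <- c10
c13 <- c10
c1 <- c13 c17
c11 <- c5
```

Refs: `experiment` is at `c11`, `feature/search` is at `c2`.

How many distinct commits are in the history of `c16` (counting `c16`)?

Walking parent pointers from c16: reachable set = {c14, c16, c2, c8}.
That is 4 commits.

4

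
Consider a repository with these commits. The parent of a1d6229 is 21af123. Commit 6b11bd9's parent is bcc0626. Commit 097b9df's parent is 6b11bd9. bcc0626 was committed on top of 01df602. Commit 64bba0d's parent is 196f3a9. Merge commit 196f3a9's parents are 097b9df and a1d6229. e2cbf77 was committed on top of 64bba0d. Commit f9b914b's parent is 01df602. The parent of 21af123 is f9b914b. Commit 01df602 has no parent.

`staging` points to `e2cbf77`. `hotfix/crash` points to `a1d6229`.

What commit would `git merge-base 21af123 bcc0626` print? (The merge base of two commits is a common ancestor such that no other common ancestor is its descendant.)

01df602

Ancestors of 21af123: {01df602, 21af123, f9b914b}.
Ancestors of bcc0626: {01df602, bcc0626}.
Common ancestors: {01df602}.
The only common ancestor is 01df602, so it is the merge base.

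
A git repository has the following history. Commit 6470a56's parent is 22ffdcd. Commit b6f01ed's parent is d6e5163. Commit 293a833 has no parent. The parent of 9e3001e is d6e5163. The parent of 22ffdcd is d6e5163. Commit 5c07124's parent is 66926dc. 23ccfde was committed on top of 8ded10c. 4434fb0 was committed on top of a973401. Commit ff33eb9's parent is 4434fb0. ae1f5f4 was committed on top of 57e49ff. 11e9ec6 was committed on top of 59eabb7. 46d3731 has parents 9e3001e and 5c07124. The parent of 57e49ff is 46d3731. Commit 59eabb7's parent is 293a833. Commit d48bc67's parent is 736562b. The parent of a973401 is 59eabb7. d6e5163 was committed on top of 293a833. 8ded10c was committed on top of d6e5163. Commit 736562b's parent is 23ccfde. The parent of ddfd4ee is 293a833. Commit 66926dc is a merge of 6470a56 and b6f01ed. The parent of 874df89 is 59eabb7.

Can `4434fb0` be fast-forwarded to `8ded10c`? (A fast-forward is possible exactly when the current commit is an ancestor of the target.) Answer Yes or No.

A fast-forward from 4434fb0 to 8ded10c is possible iff 4434fb0 is an ancestor of 8ded10c.
Ancestors of 8ded10c: {293a833, 8ded10c, d6e5163}.
4434fb0 is not among them, so fast-forward is not possible.

No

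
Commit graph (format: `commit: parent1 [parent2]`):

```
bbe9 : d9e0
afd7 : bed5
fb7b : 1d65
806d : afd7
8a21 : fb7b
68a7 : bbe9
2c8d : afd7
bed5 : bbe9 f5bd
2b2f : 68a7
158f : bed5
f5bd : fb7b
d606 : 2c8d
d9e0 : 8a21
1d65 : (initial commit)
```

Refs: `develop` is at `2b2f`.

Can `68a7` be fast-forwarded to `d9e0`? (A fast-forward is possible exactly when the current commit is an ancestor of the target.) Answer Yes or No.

No

A fast-forward from 68a7 to d9e0 is possible iff 68a7 is an ancestor of d9e0.
Ancestors of d9e0: {1d65, 8a21, d9e0, fb7b}.
68a7 is not among them, so fast-forward is not possible.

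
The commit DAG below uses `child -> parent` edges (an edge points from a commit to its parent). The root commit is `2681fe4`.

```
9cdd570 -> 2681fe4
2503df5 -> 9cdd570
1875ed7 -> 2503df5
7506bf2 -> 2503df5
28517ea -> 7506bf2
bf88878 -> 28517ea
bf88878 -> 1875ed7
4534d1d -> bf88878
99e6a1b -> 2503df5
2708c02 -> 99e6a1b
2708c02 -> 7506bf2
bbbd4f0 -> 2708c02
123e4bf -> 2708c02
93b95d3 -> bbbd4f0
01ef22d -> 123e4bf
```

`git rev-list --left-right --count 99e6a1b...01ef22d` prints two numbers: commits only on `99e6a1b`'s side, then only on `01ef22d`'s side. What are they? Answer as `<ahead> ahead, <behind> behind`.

Reachable from 99e6a1b: {2503df5, 2681fe4, 99e6a1b, 9cdd570}.
Reachable from 01ef22d: {01ef22d, 123e4bf, 2503df5, 2681fe4, 2708c02, 7506bf2, 99e6a1b, 9cdd570}.
Only in 99e6a1b's history (ahead): {} — 0.
Only in 01ef22d's history (behind): {01ef22d, 123e4bf, 2708c02, 7506bf2} — 4.

0 ahead, 4 behind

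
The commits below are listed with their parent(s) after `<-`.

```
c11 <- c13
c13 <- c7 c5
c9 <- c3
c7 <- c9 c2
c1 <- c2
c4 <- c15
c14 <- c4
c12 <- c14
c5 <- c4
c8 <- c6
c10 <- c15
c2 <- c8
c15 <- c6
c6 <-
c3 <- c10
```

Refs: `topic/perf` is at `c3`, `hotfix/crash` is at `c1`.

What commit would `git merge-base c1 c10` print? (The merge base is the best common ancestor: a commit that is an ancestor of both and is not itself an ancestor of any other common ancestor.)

Ancestors of c1: {c1, c2, c6, c8}.
Ancestors of c10: {c10, c15, c6}.
Common ancestors: {c6}.
The only common ancestor is c6, so it is the merge base.

c6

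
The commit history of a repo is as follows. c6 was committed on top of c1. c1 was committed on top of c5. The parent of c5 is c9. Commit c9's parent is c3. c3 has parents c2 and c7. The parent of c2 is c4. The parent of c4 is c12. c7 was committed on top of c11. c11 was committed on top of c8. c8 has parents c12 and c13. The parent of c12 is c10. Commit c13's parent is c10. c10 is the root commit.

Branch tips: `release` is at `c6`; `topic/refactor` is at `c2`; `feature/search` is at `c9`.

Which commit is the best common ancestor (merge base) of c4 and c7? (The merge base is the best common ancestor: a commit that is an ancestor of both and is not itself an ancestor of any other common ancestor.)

Ancestors of c4: {c10, c12, c4}.
Ancestors of c7: {c10, c11, c12, c13, c7, c8}.
Common ancestors: {c10, c12}.
Among these, c12 is not an ancestor of any other common ancestor — it is the merge base.

c12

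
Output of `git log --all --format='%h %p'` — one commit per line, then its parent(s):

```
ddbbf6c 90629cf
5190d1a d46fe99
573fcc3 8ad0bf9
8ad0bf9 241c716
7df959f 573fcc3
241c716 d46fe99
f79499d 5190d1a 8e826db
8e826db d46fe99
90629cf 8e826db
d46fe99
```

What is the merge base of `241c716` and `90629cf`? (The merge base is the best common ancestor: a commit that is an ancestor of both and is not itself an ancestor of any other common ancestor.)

d46fe99

Ancestors of 241c716: {241c716, d46fe99}.
Ancestors of 90629cf: {8e826db, 90629cf, d46fe99}.
Common ancestors: {d46fe99}.
The only common ancestor is d46fe99, so it is the merge base.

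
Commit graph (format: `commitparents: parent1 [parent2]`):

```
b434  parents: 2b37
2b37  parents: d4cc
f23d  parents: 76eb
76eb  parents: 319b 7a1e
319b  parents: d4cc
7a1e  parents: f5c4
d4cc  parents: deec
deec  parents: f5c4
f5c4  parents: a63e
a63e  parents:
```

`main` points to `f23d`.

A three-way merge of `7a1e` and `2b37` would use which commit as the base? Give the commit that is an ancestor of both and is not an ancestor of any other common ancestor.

f5c4

Ancestors of 7a1e: {7a1e, a63e, f5c4}.
Ancestors of 2b37: {2b37, a63e, d4cc, deec, f5c4}.
Common ancestors: {a63e, f5c4}.
Among these, f5c4 is not an ancestor of any other common ancestor — it is the merge base.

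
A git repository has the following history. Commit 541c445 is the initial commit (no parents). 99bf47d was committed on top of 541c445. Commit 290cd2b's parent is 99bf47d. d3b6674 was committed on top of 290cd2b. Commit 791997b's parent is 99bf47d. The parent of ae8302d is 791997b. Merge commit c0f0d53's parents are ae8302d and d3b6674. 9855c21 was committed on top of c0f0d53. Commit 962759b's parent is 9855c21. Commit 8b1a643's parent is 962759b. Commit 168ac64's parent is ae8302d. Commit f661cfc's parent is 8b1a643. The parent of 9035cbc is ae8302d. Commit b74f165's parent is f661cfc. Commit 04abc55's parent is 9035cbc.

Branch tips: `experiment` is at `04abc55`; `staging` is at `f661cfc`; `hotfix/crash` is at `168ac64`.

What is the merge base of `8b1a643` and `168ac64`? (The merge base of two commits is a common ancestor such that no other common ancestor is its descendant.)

ae8302d

Ancestors of 8b1a643: {290cd2b, 541c445, 791997b, 8b1a643, 962759b, 9855c21, 99bf47d, ae8302d, c0f0d53, d3b6674}.
Ancestors of 168ac64: {168ac64, 541c445, 791997b, 99bf47d, ae8302d}.
Common ancestors: {541c445, 791997b, 99bf47d, ae8302d}.
Among these, ae8302d is not an ancestor of any other common ancestor — it is the merge base.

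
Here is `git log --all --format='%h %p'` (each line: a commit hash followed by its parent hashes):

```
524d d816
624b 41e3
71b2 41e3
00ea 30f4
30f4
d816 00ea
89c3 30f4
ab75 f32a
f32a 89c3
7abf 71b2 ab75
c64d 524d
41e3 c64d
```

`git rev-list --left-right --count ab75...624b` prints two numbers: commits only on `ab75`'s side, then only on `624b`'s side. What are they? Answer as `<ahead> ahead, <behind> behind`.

Reachable from ab75: {30f4, 89c3, ab75, f32a}.
Reachable from 624b: {00ea, 30f4, 41e3, 524d, 624b, c64d, d816}.
Only in ab75's history (ahead): {89c3, ab75, f32a} — 3.
Only in 624b's history (behind): {00ea, 41e3, 524d, 624b, c64d, d816} — 6.

3 ahead, 6 behind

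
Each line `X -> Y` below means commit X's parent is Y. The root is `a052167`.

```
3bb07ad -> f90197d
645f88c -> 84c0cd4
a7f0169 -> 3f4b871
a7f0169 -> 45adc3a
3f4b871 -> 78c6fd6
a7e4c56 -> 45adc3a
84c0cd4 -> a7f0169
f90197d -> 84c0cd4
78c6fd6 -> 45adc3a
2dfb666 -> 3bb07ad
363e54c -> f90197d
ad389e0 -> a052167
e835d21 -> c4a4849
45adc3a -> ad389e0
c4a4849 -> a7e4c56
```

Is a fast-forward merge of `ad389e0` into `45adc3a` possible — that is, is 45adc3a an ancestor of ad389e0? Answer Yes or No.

No

A fast-forward from 45adc3a to ad389e0 is possible iff 45adc3a is an ancestor of ad389e0.
Ancestors of ad389e0: {a052167, ad389e0}.
45adc3a is not among them, so fast-forward is not possible.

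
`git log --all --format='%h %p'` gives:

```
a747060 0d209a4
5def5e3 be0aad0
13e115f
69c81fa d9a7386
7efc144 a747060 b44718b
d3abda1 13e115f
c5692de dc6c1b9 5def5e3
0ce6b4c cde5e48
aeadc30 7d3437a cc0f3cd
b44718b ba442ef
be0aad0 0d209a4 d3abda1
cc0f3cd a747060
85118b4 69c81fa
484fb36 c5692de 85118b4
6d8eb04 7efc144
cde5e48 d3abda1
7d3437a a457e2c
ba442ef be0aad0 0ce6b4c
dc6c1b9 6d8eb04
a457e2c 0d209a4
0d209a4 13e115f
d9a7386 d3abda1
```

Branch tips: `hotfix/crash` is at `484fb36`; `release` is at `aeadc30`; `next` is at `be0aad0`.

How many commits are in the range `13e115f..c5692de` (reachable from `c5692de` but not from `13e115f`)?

13

Reachable from c5692de: {0ce6b4c, 0d209a4, 13e115f, 5def5e3, 6d8eb04, 7efc144, a747060, b44718b, ba442ef, be0aad0, c5692de, cde5e48, d3abda1, dc6c1b9}.
Reachable from 13e115f: {13e115f}.
In c5692de's history but not 13e115f's: {0ce6b4c, 0d209a4, 5def5e3, 6d8eb04, 7efc144, a747060, b44718b, ba442ef, be0aad0, c5692de, cde5e48, d3abda1, dc6c1b9} — 13 commits.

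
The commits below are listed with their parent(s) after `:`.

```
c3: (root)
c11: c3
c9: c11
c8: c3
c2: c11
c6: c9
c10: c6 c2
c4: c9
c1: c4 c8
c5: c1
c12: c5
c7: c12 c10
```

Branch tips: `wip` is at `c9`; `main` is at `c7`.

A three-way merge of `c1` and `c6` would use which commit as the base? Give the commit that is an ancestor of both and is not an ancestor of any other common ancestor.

Ancestors of c1: {c1, c11, c3, c4, c8, c9}.
Ancestors of c6: {c11, c3, c6, c9}.
Common ancestors: {c11, c3, c9}.
Among these, c9 is not an ancestor of any other common ancestor — it is the merge base.

c9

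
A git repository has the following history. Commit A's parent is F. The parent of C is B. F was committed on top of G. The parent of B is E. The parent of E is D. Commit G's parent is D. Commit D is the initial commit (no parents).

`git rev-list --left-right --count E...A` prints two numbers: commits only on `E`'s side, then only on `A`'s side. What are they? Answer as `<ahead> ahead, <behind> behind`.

1 ahead, 3 behind

Reachable from E: {D, E}.
Reachable from A: {A, D, F, G}.
Only in E's history (ahead): {E} — 1.
Only in A's history (behind): {A, F, G} — 3.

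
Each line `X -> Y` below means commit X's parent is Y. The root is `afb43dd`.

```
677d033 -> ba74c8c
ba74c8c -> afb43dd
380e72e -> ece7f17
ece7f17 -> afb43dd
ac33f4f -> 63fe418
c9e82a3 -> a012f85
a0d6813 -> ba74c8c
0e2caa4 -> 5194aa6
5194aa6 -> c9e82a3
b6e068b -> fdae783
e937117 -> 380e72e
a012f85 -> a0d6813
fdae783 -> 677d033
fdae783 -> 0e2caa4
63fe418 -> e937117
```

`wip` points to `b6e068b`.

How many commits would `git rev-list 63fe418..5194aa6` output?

5

Reachable from 5194aa6: {5194aa6, a012f85, a0d6813, afb43dd, ba74c8c, c9e82a3}.
Reachable from 63fe418: {380e72e, 63fe418, afb43dd, e937117, ece7f17}.
In 5194aa6's history but not 63fe418's: {5194aa6, a012f85, a0d6813, ba74c8c, c9e82a3} — 5 commits.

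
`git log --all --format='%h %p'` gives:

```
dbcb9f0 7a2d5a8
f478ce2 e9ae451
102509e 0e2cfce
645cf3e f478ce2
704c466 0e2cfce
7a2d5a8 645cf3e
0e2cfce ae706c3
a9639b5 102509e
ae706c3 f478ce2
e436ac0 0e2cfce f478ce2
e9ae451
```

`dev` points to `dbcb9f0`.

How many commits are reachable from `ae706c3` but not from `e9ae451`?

2

Reachable from ae706c3: {ae706c3, e9ae451, f478ce2}.
Reachable from e9ae451: {e9ae451}.
In ae706c3's history but not e9ae451's: {ae706c3, f478ce2} — 2 commits.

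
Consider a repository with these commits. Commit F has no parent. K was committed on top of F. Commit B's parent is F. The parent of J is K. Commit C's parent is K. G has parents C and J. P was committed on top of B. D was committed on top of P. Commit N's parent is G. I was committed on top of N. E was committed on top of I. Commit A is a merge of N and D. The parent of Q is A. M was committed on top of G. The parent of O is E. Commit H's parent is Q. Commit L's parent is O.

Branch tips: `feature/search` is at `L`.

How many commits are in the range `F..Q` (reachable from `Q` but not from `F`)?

10

Reachable from Q: {A, B, C, D, F, G, J, K, N, P, Q}.
Reachable from F: {F}.
In Q's history but not F's: {A, B, C, D, G, J, K, N, P, Q} — 10 commits.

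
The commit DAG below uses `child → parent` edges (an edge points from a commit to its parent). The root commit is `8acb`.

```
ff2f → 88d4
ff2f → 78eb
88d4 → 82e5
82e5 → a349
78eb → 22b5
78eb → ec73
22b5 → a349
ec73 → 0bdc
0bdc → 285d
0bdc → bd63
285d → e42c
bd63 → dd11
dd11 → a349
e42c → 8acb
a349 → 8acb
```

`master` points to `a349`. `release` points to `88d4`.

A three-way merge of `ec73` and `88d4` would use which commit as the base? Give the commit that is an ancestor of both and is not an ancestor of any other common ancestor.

a349

Ancestors of ec73: {0bdc, 285d, 8acb, a349, bd63, dd11, e42c, ec73}.
Ancestors of 88d4: {82e5, 88d4, 8acb, a349}.
Common ancestors: {8acb, a349}.
Among these, a349 is not an ancestor of any other common ancestor — it is the merge base.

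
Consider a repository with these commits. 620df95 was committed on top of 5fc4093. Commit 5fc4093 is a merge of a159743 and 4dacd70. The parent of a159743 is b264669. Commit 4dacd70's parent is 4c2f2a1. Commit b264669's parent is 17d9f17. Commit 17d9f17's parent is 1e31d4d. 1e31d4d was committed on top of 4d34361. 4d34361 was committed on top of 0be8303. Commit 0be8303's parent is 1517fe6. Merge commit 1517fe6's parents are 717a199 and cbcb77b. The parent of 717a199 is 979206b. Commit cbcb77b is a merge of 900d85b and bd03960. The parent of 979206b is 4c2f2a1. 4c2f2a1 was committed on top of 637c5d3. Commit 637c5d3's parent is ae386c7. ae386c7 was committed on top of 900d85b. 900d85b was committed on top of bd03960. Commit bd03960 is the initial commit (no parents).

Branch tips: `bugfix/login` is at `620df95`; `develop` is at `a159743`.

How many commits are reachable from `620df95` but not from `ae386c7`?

Reachable from 620df95: {0be8303, 1517fe6, 17d9f17, 1e31d4d, 4c2f2a1, 4d34361, 4dacd70, 5fc4093, 620df95, 637c5d3, 717a199, 900d85b, 979206b, a159743, ae386c7, b264669, bd03960, cbcb77b}.
Reachable from ae386c7: {900d85b, ae386c7, bd03960}.
In 620df95's history but not ae386c7's: {0be8303, 1517fe6, 17d9f17, 1e31d4d, 4c2f2a1, 4d34361, 4dacd70, 5fc4093, 620df95, 637c5d3, 717a199, 979206b, a159743, b264669, cbcb77b} — 15 commits.

15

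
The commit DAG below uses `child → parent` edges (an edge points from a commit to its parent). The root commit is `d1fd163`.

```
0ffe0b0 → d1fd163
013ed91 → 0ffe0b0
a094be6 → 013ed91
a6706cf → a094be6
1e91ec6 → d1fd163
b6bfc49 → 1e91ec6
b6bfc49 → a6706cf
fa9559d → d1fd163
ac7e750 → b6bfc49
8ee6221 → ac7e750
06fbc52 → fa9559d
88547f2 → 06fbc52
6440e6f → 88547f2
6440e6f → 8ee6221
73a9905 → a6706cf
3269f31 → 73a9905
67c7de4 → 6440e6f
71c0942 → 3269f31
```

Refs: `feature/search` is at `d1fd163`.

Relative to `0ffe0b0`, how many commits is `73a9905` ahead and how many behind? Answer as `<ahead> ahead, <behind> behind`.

4 ahead, 0 behind

Reachable from 73a9905: {013ed91, 0ffe0b0, 73a9905, a094be6, a6706cf, d1fd163}.
Reachable from 0ffe0b0: {0ffe0b0, d1fd163}.
Only in 73a9905's history (ahead): {013ed91, 73a9905, a094be6, a6706cf} — 4.
Only in 0ffe0b0's history (behind): {} — 0.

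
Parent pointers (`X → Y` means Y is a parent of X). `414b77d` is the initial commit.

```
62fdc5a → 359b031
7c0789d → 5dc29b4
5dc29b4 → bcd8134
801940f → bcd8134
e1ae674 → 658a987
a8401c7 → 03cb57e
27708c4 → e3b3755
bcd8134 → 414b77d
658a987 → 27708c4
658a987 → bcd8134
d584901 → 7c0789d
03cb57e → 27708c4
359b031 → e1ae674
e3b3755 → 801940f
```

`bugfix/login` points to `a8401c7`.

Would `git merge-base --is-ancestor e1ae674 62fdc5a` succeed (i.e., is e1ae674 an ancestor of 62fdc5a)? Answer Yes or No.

Ancestors of 62fdc5a (commits reachable by following parents): {27708c4, 359b031, 414b77d, 62fdc5a, 658a987, 801940f, bcd8134, e1ae674, e3b3755}.
e1ae674 is in that set, so it is an ancestor of 62fdc5a.

Yes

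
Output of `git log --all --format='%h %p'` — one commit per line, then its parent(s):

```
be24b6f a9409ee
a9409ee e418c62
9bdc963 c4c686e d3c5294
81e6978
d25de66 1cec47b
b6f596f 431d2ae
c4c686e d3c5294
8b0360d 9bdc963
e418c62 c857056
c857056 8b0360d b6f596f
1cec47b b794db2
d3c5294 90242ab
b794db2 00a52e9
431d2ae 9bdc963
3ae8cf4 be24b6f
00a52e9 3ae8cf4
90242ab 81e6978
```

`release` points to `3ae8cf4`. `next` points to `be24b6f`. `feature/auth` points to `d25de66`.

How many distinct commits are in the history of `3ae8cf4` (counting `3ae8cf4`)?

13

Walking parent pointers from 3ae8cf4: reachable set = {3ae8cf4, 431d2ae, 81e6978, 8b0360d, 90242ab, 9bdc963, a9409ee, b6f596f, be24b6f, c4c686e, c857056, d3c5294, e418c62}.
That is 13 commits.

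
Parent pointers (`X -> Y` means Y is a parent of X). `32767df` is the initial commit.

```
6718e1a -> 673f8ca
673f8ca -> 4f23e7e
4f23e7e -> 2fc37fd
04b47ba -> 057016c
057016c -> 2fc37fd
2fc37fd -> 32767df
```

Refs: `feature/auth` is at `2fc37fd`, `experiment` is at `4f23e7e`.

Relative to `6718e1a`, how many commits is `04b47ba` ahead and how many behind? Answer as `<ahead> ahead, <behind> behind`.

Reachable from 04b47ba: {04b47ba, 057016c, 2fc37fd, 32767df}.
Reachable from 6718e1a: {2fc37fd, 32767df, 4f23e7e, 6718e1a, 673f8ca}.
Only in 04b47ba's history (ahead): {04b47ba, 057016c} — 2.
Only in 6718e1a's history (behind): {4f23e7e, 6718e1a, 673f8ca} — 3.

2 ahead, 3 behind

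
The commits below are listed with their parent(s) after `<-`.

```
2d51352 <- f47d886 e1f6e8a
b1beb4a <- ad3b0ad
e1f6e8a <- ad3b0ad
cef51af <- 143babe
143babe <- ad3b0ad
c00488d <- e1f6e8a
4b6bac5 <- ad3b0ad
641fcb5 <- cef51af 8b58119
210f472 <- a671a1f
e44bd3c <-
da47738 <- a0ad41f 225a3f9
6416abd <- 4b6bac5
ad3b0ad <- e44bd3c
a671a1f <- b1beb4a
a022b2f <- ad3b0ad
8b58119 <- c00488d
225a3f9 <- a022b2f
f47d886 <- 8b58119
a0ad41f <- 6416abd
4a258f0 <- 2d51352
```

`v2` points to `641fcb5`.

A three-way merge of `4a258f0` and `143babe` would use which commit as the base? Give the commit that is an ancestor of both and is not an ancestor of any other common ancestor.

ad3b0ad

Ancestors of 4a258f0: {2d51352, 4a258f0, 8b58119, ad3b0ad, c00488d, e1f6e8a, e44bd3c, f47d886}.
Ancestors of 143babe: {143babe, ad3b0ad, e44bd3c}.
Common ancestors: {ad3b0ad, e44bd3c}.
Among these, ad3b0ad is not an ancestor of any other common ancestor — it is the merge base.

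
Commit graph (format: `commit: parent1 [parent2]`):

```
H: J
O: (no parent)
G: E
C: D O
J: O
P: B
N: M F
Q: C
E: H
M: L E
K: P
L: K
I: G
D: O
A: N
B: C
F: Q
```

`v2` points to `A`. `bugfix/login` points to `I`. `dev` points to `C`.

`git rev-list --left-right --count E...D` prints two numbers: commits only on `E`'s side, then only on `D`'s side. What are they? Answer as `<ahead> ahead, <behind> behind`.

Reachable from E: {E, H, J, O}.
Reachable from D: {D, O}.
Only in E's history (ahead): {E, H, J} — 3.
Only in D's history (behind): {D} — 1.

3 ahead, 1 behind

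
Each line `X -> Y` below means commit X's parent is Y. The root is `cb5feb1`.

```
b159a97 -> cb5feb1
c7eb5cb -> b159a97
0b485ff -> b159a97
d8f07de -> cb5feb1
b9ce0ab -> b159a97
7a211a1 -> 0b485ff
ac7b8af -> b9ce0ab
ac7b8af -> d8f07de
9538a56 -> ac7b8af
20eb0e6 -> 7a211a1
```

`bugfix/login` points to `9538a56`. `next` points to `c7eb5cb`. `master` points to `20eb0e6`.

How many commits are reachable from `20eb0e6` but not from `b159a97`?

Reachable from 20eb0e6: {0b485ff, 20eb0e6, 7a211a1, b159a97, cb5feb1}.
Reachable from b159a97: {b159a97, cb5feb1}.
In 20eb0e6's history but not b159a97's: {0b485ff, 20eb0e6, 7a211a1} — 3 commits.

3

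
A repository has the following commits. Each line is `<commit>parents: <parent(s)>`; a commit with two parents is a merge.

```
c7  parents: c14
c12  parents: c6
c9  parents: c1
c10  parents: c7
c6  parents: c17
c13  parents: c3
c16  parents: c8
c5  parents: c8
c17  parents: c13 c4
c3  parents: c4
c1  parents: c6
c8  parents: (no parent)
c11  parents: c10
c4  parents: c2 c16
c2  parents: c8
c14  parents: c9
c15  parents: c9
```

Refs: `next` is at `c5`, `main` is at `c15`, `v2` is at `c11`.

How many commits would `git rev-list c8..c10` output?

12

Reachable from c10: {c1, c10, c13, c14, c16, c17, c2, c3, c4, c6, c7, c8, c9}.
Reachable from c8: {c8}.
In c10's history but not c8's: {c1, c10, c13, c14, c16, c17, c2, c3, c4, c6, c7, c9} — 12 commits.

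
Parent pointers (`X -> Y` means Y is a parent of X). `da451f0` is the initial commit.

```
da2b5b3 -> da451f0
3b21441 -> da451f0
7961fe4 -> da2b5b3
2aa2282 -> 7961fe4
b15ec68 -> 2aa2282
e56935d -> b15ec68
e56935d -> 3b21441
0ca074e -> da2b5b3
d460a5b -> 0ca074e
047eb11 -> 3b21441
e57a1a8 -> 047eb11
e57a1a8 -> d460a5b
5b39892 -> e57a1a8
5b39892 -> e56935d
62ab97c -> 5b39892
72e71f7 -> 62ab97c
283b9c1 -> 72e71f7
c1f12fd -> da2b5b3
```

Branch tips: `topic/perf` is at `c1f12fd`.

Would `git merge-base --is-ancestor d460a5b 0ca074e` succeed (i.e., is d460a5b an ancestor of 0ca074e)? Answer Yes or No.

Ancestors of 0ca074e: {0ca074e, da2b5b3, da451f0}.
d460a5b is not in that set, so it is not an ancestor of 0ca074e.

No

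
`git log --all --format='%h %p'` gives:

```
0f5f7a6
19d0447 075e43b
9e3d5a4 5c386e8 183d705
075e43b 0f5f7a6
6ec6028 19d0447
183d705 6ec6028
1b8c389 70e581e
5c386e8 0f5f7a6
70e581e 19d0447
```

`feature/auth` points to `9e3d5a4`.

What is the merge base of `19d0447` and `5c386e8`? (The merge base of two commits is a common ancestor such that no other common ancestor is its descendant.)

Ancestors of 19d0447: {075e43b, 0f5f7a6, 19d0447}.
Ancestors of 5c386e8: {0f5f7a6, 5c386e8}.
Common ancestors: {0f5f7a6}.
The only common ancestor is 0f5f7a6, so it is the merge base.

0f5f7a6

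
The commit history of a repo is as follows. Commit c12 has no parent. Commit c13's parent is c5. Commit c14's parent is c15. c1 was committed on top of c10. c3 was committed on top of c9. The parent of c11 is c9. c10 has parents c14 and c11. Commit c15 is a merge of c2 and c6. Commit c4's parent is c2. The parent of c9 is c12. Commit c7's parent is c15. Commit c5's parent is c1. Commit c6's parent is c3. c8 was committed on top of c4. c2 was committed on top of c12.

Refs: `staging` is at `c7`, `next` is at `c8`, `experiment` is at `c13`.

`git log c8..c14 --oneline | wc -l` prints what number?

Reachable from c14: {c12, c14, c15, c2, c3, c6, c9}.
Reachable from c8: {c12, c2, c4, c8}.
In c14's history but not c8's: {c14, c15, c3, c6, c9} — 5 commits.

5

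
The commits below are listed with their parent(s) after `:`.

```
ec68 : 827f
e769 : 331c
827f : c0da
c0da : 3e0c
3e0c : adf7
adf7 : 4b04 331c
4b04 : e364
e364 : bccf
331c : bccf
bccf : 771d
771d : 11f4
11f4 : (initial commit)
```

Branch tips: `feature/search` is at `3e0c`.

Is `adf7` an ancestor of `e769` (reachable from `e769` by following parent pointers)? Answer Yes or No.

No

Ancestors of e769: {11f4, 331c, 771d, bccf, e769}.
adf7 is not in that set, so it is not an ancestor of e769.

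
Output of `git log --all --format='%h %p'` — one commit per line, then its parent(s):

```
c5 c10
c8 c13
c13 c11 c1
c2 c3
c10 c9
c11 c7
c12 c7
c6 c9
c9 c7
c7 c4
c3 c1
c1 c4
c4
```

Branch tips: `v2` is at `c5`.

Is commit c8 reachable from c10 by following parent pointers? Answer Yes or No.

No

Ancestors of c10: {c10, c4, c7, c9}.
c8 is not in that set, so it is not an ancestor of c10.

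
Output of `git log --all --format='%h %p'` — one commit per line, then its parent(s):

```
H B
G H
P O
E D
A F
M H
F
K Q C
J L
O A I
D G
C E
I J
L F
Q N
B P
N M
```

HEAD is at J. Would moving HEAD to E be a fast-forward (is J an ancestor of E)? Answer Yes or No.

A fast-forward from J to E is possible iff J is an ancestor of E.
Ancestors of E: {A, B, D, E, F, G, H, I, J, L, O, P}.
J is among them, so fast-forward is possible.

Yes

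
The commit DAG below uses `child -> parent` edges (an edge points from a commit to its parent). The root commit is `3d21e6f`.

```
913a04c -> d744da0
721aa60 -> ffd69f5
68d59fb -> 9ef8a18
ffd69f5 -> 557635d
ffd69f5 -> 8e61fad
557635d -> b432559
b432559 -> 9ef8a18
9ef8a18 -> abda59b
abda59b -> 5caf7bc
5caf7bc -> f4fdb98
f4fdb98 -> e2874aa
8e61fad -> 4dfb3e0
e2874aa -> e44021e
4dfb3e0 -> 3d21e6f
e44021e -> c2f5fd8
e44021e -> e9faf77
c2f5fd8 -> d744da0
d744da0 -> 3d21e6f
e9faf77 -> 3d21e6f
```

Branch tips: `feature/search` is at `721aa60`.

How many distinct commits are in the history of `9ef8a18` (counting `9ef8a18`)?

Walking parent pointers from 9ef8a18: reachable set = {3d21e6f, 5caf7bc, 9ef8a18, abda59b, c2f5fd8, d744da0, e2874aa, e44021e, e9faf77, f4fdb98}.
That is 10 commits.

10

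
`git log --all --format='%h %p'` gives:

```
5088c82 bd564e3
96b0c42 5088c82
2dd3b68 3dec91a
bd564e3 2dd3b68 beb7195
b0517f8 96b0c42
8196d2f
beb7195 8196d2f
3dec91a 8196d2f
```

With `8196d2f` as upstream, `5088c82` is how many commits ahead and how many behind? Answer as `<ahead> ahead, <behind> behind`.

5 ahead, 0 behind

Reachable from 5088c82: {2dd3b68, 3dec91a, 5088c82, 8196d2f, bd564e3, beb7195}.
Reachable from 8196d2f: {8196d2f}.
Only in 5088c82's history (ahead): {2dd3b68, 3dec91a, 5088c82, bd564e3, beb7195} — 5.
Only in 8196d2f's history (behind): {} — 0.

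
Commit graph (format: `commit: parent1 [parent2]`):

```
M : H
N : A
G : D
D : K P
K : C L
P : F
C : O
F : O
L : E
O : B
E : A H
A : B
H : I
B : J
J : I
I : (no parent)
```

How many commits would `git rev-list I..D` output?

Reachable from D: {A, B, C, D, E, F, H, I, J, K, L, O, P}.
Reachable from I: {I}.
In D's history but not I's: {A, B, C, D, E, F, H, J, K, L, O, P} — 12 commits.

12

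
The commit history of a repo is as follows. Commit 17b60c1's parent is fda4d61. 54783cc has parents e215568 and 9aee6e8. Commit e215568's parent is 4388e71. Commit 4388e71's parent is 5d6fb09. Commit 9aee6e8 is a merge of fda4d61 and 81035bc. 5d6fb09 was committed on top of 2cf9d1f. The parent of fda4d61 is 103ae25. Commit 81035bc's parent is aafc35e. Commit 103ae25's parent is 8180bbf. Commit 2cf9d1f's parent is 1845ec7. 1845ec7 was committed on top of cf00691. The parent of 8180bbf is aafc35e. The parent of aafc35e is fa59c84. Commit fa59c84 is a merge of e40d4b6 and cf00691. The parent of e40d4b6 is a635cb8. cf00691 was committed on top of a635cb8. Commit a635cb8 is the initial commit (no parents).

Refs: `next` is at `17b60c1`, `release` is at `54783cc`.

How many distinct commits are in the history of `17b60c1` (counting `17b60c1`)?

Walking parent pointers from 17b60c1: reachable set = {103ae25, 17b60c1, 8180bbf, a635cb8, aafc35e, cf00691, e40d4b6, fa59c84, fda4d61}.
That is 9 commits.

9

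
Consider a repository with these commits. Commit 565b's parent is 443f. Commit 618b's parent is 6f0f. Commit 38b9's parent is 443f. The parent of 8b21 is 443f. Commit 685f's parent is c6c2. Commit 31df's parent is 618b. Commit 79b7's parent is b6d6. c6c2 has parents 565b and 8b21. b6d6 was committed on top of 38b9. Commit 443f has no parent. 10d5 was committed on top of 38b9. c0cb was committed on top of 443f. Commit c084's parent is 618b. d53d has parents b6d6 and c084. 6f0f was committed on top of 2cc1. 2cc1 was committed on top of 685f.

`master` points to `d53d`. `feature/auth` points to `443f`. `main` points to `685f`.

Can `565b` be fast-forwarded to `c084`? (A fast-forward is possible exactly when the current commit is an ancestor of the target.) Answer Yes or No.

Yes

A fast-forward from 565b to c084 is possible iff 565b is an ancestor of c084.
Ancestors of c084: {2cc1, 443f, 565b, 618b, 685f, 6f0f, 8b21, c084, c6c2}.
565b is among them, so fast-forward is possible.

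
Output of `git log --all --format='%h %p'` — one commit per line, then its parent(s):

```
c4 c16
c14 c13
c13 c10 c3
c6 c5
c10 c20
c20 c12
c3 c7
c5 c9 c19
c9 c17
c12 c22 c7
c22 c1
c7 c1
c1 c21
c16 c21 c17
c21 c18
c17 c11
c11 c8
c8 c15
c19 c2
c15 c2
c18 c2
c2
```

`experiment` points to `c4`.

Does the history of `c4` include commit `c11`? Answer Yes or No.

Ancestors of c4 (commits reachable by following parents): {c11, c15, c16, c17, c18, c2, c21, c4, c8}.
c11 is in that set, so it is an ancestor of c4.

Yes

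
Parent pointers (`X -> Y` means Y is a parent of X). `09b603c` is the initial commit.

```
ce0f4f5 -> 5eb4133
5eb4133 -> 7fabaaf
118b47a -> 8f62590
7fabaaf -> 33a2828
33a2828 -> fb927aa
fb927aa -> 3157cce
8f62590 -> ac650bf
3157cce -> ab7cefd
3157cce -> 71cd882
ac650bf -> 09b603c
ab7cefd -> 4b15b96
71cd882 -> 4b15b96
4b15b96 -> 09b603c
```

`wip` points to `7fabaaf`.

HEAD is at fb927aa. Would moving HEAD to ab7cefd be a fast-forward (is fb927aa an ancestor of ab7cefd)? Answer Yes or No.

No

A fast-forward from fb927aa to ab7cefd is possible iff fb927aa is an ancestor of ab7cefd.
Ancestors of ab7cefd: {09b603c, 4b15b96, ab7cefd}.
fb927aa is not among them, so fast-forward is not possible.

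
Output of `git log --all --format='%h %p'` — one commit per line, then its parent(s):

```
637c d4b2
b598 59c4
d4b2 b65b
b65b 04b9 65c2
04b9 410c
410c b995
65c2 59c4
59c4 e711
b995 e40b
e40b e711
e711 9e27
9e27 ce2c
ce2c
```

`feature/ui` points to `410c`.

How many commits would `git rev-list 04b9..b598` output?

Reachable from b598: {59c4, 9e27, b598, ce2c, e711}.
Reachable from 04b9: {04b9, 410c, 9e27, b995, ce2c, e40b, e711}.
In b598's history but not 04b9's: {59c4, b598} — 2 commits.

2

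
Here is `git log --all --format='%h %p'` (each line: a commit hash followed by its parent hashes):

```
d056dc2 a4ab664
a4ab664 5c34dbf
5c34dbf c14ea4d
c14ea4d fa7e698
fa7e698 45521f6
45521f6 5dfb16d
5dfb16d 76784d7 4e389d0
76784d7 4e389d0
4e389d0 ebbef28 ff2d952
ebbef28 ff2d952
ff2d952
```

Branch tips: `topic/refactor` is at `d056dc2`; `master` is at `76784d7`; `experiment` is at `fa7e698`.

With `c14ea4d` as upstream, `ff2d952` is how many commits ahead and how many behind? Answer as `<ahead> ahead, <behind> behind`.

0 ahead, 7 behind

Reachable from ff2d952: {ff2d952}.
Reachable from c14ea4d: {45521f6, 4e389d0, 5dfb16d, 76784d7, c14ea4d, ebbef28, fa7e698, ff2d952}.
Only in ff2d952's history (ahead): {} — 0.
Only in c14ea4d's history (behind): {45521f6, 4e389d0, 5dfb16d, 76784d7, c14ea4d, ebbef28, fa7e698} — 7.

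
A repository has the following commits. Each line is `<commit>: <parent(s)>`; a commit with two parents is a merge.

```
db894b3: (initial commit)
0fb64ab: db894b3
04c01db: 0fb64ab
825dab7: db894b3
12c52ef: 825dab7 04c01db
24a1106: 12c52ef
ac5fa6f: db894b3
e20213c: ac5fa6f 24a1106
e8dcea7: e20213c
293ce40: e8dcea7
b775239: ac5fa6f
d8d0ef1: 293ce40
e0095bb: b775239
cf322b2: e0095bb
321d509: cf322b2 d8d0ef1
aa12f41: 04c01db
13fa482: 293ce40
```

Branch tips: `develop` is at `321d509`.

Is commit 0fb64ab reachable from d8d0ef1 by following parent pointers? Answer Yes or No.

Yes

Ancestors of d8d0ef1 (commits reachable by following parents): {04c01db, 0fb64ab, 12c52ef, 24a1106, 293ce40, 825dab7, ac5fa6f, d8d0ef1, db894b3, e20213c, e8dcea7}.
0fb64ab is in that set, so it is an ancestor of d8d0ef1.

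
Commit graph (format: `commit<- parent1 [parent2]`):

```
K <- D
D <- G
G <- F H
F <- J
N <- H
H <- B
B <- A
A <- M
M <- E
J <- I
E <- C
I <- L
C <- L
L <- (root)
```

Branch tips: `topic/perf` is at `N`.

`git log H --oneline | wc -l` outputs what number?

7

Walking parent pointers from H: reachable set = {A, B, C, E, H, L, M}.
That is 7 commits.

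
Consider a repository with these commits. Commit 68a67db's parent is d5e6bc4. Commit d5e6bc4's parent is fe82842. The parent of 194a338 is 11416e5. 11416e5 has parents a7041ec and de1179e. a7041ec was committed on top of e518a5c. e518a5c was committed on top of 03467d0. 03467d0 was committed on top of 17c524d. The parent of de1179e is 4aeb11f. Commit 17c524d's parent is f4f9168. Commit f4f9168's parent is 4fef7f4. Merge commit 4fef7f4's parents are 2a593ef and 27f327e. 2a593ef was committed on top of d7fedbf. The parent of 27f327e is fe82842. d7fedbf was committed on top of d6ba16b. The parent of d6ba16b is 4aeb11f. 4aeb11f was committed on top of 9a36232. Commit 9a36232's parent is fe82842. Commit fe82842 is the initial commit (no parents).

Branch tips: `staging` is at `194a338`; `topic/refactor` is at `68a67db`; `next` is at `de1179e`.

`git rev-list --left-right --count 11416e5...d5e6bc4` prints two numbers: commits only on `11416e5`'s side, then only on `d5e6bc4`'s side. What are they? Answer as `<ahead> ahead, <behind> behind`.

Reachable from 11416e5: {03467d0, 11416e5, 17c524d, 27f327e, 2a593ef, 4aeb11f, 4fef7f4, 9a36232, a7041ec, d6ba16b, d7fedbf, de1179e, e518a5c, f4f9168, fe82842}.
Reachable from d5e6bc4: {d5e6bc4, fe82842}.
Only in 11416e5's history (ahead): {03467d0, 11416e5, 17c524d, 27f327e, 2a593ef, 4aeb11f, 4fef7f4, 9a36232, a7041ec, d6ba16b, d7fedbf, de1179e, e518a5c, f4f9168} — 14.
Only in d5e6bc4's history (behind): {d5e6bc4} — 1.

14 ahead, 1 behind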